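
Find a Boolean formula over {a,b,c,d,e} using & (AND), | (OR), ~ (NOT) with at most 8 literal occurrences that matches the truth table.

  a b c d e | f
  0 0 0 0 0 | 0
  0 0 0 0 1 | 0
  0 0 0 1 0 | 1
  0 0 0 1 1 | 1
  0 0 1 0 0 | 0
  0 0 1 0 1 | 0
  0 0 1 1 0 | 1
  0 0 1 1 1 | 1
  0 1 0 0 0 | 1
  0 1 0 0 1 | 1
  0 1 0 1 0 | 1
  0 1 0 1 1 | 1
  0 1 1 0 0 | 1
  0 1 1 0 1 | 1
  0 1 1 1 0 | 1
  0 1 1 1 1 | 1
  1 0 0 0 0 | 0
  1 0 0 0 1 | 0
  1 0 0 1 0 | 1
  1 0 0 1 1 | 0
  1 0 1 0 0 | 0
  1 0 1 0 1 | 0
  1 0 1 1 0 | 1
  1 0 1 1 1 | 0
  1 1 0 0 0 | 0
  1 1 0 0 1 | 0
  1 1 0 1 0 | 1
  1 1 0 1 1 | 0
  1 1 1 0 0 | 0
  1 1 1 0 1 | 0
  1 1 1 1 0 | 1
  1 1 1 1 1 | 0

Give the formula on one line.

  (b | a) = 00000000111111111111111111111111
  ((b | a) | d) = 00110011111111111111111111111111
  ~a = 11111111111111110000000000000000
  ~e = 10101010101010101010101010101010
  (d & ~e) = 00100010001000100010001000100010
  (~a | (d & ~e)) = 11111111111111110010001000100010
  (((b | a) | d) & (~a | (d & ~e))) = 00110011111111110010001000100010

(((b | a) | d) & (~a | (d & ~e)))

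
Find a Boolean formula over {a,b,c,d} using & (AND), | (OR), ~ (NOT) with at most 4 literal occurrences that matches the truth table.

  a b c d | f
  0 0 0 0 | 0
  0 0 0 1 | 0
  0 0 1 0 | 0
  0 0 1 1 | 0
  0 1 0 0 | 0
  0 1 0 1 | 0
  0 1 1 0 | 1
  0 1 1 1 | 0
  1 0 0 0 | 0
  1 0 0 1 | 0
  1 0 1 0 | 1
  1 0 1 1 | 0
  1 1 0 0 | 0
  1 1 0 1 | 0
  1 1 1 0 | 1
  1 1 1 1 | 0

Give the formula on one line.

(((a | b) & ~d) & c)

  (a | b) = 0000111111111111
  ~d = 1010101010101010
  ((a | b) & ~d) = 0000101010101010
  (((a | b) & ~d) & c) = 0000001000100010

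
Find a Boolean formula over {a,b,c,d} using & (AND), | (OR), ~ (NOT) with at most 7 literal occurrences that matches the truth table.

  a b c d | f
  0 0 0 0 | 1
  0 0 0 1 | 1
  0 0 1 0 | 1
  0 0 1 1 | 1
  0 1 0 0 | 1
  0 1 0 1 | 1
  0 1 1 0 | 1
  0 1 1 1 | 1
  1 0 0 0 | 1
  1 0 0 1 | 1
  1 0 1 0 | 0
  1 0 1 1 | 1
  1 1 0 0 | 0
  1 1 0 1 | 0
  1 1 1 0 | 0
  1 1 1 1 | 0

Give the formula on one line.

((~c & ~b) | ((d | ~a) & (~a | ~b)))

  ~c = 1100110011001100
  ~b = 1111000011110000
  (~c & ~b) = 1100000011000000
  ~a = 1111111100000000
  (d | ~a) = 1111111101010101
  (~a | ~b) = 1111111111110000
  ((d | ~a) & (~a | ~b)) = 1111111101010000
  ((~c & ~b) | ((d | ~a) & (~a | ~b))) = 1111111111010000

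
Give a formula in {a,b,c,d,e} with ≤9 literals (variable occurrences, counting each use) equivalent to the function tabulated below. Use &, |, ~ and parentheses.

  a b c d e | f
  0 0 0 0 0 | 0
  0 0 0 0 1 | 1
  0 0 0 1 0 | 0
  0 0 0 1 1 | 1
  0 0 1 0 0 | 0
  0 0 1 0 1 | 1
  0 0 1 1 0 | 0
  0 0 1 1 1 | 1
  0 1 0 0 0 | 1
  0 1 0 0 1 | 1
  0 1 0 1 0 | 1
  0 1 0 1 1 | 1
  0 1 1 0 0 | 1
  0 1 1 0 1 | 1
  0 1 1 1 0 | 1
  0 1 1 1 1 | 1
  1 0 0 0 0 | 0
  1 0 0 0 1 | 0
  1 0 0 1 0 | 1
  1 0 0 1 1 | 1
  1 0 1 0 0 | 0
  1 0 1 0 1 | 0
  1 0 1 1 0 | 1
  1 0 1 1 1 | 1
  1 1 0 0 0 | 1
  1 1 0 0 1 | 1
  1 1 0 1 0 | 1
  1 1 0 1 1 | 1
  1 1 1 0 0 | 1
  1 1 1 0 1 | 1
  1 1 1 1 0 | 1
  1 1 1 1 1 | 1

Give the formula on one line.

  (d & a) = 00000000000000000011001100110011
  ~b = 11111111000000001111111100000000
  ((d & a) & ~b) = 00000000000000000011001100000000
  (b | e) = 01010101111111110101010111111111
  ~a = 11111111111111110000000000000000
  (~b & ~a) = 11111111000000000000000000000000
  ((b | e) & (~b & ~a)) = 01010101000000000000000000000000
  (b | ((b | e) & (~b & ~a))) = 01010101111111110000000011111111
  (((d & a) & ~b) | (b | ((b | e) & (~b & ~a)))) = 01010101111111110011001111111111

(((d & a) & ~b) | (b | ((b | e) & (~b & ~a))))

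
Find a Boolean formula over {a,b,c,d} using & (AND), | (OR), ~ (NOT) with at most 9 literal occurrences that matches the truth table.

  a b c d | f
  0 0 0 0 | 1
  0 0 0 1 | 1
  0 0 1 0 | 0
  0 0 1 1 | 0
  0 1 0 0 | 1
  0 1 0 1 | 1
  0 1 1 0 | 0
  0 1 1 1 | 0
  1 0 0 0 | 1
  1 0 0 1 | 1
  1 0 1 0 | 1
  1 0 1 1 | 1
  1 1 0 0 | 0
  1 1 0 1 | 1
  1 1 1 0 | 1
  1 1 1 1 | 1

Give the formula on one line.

  ~a = 1111111100000000
  ~b = 1111000011110000
  ~c = 1100110011001100
  (~c & d) = 0100010001000100
  (~b | (~c & d)) = 1111010011110100
  (~a | (~b | (~c & d))) = 1111111111110100
  (a & (~a | (~b | (~c & d)))) = 0000000011110100
  (~c | a) = 1100110011111111
  (c | ~a) = 1111111100110011
  ((~c | a) & (c | ~a)) = 1100110000110011
  ((a & (~a | (~b | (~c & d)))) | ((~c | a) & (c | ~a))) = 1100110011110111

((a & (~a | (~b | (~c & d)))) | ((~c | a) & (c | ~a)))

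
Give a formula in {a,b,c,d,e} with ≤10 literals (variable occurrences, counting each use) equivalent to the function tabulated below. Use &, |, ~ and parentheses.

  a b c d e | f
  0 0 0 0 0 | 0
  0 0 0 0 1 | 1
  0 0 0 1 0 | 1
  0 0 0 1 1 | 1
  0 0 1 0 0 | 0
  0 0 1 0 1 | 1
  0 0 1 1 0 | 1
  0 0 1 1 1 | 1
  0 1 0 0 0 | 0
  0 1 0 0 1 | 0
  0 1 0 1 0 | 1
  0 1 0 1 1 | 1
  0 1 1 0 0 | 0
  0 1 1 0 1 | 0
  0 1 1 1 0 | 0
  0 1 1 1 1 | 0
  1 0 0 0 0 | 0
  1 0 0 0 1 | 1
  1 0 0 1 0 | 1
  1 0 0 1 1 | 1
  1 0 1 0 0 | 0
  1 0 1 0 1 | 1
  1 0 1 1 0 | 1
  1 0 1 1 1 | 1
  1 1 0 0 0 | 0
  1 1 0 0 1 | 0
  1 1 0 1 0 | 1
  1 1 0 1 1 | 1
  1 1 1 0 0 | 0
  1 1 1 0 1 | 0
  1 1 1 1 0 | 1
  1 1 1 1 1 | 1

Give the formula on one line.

((e & ~b) | (((d | b) & ((~b & ~a) | (a | ~c))) & d))

  ~b = 11111111000000001111111100000000
  (e & ~b) = 01010101000000000101010100000000
  (d | b) = 00110011111111110011001111111111
  ~a = 11111111111111110000000000000000
  (~b & ~a) = 11111111000000000000000000000000
  ~c = 11110000111100001111000011110000
  (a | ~c) = 11110000111100001111111111111111
  ((~b & ~a) | (a | ~c)) = 11111111111100001111111111111111
  ((d | b) & ((~b & ~a) | (a | ~c))) = 00110011111100000011001111111111
  (((d | b) & ((~b & ~a) | (a | ~c))) & d) = 00110011001100000011001100110011
  ((e & ~b) | (((d | b) & ((~b & ~a) | (a | ~c))) & d)) = 01110111001100000111011100110011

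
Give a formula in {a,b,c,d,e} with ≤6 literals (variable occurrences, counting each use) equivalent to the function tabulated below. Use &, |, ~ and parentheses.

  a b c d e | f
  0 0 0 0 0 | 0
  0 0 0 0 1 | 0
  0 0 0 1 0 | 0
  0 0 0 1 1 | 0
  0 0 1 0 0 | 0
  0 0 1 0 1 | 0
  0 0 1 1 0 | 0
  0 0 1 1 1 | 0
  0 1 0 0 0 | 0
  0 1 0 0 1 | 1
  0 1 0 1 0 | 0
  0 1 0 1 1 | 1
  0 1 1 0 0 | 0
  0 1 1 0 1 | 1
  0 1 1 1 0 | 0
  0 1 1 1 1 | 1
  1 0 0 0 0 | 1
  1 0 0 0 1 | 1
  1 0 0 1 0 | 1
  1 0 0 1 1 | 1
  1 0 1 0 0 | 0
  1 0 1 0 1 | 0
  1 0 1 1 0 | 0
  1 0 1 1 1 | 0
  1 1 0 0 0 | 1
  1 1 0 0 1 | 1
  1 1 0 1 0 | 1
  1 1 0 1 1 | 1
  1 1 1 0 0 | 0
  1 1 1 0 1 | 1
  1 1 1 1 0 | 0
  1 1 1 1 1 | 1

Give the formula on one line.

  (b & e) = 00000000010101010000000001010101
  (a | c) = 00001111000011111111111111111111
  ~c = 11110000111100001111000011110000
  ((a | c) & ~c) = 00000000000000001111000011110000
  ((b & e) | ((a | c) & ~c)) = 00000000010101011111000011110101

((b & e) | ((a | c) & ~c))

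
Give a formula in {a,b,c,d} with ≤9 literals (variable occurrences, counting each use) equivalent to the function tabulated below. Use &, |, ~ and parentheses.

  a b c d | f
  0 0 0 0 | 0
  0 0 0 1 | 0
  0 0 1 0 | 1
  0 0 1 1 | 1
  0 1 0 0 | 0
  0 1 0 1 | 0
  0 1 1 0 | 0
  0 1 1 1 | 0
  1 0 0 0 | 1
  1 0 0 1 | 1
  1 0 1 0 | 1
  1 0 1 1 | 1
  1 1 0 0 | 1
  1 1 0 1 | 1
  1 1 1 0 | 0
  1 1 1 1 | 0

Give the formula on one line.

((((((~d | b) | c) & (~b | a)) & ~b) & c) | (~c & a))

  ~d = 1010101010101010
  (~d | b) = 1010111110101111
  ((~d | b) | c) = 1011111110111111
  ~b = 1111000011110000
  (~b | a) = 1111000011111111
  (((~d | b) | c) & (~b | a)) = 1011000010111111
  ((((~d | b) | c) & (~b | a)) & ~b) = 1011000010110000
  (((((~d | b) | c) & (~b | a)) & ~b) & c) = 0011000000110000
  ~c = 1100110011001100
  (~c & a) = 0000000011001100
  ((((((~d | b) | c) & (~b | a)) & ~b) & c) | (~c & a)) = 0011000011111100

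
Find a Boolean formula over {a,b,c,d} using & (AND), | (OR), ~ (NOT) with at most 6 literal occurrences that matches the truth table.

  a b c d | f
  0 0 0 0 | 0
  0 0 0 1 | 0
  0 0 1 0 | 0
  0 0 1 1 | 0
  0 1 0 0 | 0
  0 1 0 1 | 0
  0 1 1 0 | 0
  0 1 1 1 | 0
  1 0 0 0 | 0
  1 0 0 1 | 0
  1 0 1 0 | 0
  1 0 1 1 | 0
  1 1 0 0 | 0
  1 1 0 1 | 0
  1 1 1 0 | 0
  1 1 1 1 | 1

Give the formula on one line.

  (c & a) = 0000000000110011
  (d & (c & a)) = 0000000000010001
  (c & b) = 0000001100000011
  ((d & (c & a)) & (c & b)) = 0000000000000001

((d & (c & a)) & (c & b))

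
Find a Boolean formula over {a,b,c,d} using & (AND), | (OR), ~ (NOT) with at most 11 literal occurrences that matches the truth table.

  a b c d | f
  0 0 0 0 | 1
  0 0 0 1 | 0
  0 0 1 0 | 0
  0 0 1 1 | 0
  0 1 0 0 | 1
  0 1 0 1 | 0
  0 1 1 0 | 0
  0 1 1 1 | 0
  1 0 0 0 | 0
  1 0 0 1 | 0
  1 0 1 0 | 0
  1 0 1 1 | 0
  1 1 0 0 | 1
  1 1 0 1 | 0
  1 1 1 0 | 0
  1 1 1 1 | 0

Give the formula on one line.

  ~d = 1010101010101010
  ~a = 1111111100000000
  (~a | d) = 1111111101010101
  (a & (~a | d)) = 0000000001010101
  (~d | (a & (~a | d))) = 1010101011111111
  ~c = 1100110011001100
  (~a | ~d) = 1111111110101010
  ((~a | ~d) & b) = 0000111100001010
  (((~a | ~d) & b) | ~a) = 1111111100001010
  (~c & (((~a | ~d) & b) | ~a)) = 1100110000001000
  ((~d | (a & (~a | d))) & (~c & (((~a | ~d) & b) | ~a))) = 1000100000001000

((~d | (a & (~a | d))) & (~c & (((~a | ~d) & b) | ~a)))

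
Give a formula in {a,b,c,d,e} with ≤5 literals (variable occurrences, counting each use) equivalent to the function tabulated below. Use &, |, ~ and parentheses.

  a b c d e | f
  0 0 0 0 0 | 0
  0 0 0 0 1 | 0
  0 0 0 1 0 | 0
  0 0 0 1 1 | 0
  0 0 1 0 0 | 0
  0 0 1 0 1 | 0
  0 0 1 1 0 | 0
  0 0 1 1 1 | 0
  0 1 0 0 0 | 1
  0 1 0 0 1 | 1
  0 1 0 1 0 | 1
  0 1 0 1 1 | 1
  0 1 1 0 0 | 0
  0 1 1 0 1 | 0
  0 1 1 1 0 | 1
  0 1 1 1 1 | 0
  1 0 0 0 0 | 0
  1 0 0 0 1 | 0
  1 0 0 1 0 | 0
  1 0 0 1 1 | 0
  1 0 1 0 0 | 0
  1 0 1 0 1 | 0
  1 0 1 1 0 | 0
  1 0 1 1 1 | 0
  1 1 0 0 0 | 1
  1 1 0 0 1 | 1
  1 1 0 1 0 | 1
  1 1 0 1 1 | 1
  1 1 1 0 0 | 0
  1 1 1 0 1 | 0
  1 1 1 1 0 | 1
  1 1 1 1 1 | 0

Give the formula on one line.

  ~e = 10101010101010101010101010101010
  (~e & b) = 00000000101010100000000010101010
  ((~e & b) & d) = 00000000001000100000000000100010
  ~c = 11110000111100001111000011110000
  (~c & b) = 00000000111100000000000011110000
  (((~e & b) & d) | (~c & b)) = 00000000111100100000000011110010

(((~e & b) & d) | (~c & b))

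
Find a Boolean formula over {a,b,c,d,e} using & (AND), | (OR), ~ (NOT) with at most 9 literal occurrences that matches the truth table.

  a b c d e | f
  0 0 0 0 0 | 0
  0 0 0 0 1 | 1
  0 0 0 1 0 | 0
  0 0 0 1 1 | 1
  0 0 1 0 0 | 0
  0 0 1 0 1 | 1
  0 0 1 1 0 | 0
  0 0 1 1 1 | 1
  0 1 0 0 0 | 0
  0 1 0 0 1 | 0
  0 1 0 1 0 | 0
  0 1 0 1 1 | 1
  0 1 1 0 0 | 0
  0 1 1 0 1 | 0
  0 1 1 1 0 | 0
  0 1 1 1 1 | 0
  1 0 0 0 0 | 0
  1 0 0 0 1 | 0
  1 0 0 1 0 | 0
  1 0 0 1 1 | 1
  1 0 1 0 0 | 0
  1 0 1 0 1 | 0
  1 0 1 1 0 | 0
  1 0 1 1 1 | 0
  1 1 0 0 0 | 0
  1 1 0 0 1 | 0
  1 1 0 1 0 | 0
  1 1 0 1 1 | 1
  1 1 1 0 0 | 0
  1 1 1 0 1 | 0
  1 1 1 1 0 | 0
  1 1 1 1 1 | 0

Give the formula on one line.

  ~b = 11111111000000001111111100000000
  (e & ~b) = 01010101000000000101010100000000
  ~a = 11111111111111110000000000000000
  ((e & ~b) & ~a) = 01010101000000000000000000000000
  ~c = 11110000111100001111000011110000
  (~c & d) = 00110000001100000011000000110000
  ((~c & d) & e) = 00010000000100000001000000010000
  (((e & ~b) & ~a) | ((~c & d) & e)) = 01010101000100000001000000010000

(((e & ~b) & ~a) | ((~c & d) & e))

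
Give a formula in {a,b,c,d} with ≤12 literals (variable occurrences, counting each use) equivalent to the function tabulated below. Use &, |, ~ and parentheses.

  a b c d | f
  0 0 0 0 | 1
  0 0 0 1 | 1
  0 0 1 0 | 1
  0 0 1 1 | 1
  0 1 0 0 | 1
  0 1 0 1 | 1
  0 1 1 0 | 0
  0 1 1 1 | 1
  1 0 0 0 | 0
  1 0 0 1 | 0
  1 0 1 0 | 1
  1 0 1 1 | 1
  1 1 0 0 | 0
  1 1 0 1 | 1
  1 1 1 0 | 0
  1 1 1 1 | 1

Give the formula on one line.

  ~a = 1111111100000000
  ~c = 1100110011001100
  (~a & ~c) = 1100110000000000
  ~b = 1111000011110000
  (d | ~b) = 1111010111110101
  (b | c) = 0011111100111111
  (d | c) = 0111011101110111
  ((d | c) | ~b) = 1111011111110111
  ((b | c) & ((d | c) | ~b)) = 0011011100110111
  ((d | ~b) & ((b | c) & ((d | c) | ~b))) = 0011010100110101
  ((~a & ~c) | ((d | ~b) & ((b | c) & ((d | c) | ~b)))) = 1111110100110101

((~a & ~c) | ((d | ~b) & ((b | c) & ((d | c) | ~b))))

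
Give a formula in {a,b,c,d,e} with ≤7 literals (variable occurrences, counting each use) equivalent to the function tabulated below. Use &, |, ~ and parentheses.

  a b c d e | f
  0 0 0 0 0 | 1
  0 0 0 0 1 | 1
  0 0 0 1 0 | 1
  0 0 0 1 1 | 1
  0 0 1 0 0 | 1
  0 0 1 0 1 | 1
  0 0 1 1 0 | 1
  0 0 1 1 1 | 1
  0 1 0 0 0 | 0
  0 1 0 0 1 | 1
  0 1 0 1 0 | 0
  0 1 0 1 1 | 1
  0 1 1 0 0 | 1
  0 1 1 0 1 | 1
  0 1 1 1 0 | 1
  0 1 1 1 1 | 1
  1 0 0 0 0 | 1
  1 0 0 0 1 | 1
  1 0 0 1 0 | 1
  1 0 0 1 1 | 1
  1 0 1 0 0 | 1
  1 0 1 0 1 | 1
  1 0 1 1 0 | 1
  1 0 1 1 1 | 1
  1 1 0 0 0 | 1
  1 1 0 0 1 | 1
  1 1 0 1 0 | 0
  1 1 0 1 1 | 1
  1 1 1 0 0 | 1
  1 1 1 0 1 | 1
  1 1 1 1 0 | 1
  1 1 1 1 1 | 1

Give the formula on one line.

(((c | ~b) | (~d & a)) | e)

  ~b = 11111111000000001111111100000000
  (c | ~b) = 11111111000011111111111100001111
  ~d = 11001100110011001100110011001100
  (~d & a) = 00000000000000001100110011001100
  ((c | ~b) | (~d & a)) = 11111111000011111111111111001111
  (((c | ~b) | (~d & a)) | e) = 11111111010111111111111111011111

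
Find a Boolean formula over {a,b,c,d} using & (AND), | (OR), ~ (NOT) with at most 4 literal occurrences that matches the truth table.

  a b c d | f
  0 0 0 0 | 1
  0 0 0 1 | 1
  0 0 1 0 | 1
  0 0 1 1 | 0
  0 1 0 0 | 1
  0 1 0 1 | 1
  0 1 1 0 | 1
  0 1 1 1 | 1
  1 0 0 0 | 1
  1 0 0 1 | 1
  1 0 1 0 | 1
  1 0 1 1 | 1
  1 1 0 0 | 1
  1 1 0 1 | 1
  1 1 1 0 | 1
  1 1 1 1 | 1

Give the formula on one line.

((~c | (~d | a)) | b)

  ~c = 1100110011001100
  ~d = 1010101010101010
  (~d | a) = 1010101011111111
  (~c | (~d | a)) = 1110111011111111
  ((~c | (~d | a)) | b) = 1110111111111111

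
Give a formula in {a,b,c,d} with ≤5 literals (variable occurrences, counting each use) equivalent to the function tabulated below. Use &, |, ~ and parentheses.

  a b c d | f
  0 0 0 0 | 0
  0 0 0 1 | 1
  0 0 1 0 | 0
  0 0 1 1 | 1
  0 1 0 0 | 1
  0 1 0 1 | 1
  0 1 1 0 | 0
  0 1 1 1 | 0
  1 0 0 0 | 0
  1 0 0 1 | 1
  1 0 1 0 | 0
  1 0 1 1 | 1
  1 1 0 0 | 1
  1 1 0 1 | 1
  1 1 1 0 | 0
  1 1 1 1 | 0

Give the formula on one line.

((d | b) & (~b | ~c))

  (d | b) = 0101111101011111
  ~b = 1111000011110000
  ~c = 1100110011001100
  (~b | ~c) = 1111110011111100
  ((d | b) & (~b | ~c)) = 0101110001011100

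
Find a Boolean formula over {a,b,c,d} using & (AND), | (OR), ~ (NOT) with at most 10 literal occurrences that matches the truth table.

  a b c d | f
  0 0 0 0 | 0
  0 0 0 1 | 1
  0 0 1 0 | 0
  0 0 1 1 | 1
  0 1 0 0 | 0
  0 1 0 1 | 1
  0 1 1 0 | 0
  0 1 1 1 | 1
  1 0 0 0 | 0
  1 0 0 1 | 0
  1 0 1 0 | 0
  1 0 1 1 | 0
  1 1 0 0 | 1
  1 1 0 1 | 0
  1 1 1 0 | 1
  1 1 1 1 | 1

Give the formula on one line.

  ~a = 1111111100000000
  ~d = 1010101010101010
  (b & ~d) = 0000101000001010
  (c & b) = 0000001100000011
  ((b & ~d) | (c & b)) = 0000101100001011
  (~a | ((b & ~d) | (c & b))) = 1111111100001011
  (d | a) = 0101010111111111
  ((~a | ((b & ~d) | (c & b))) & (d | a)) = 0101010100001011

((~a | ((b & ~d) | (c & b))) & (d | a))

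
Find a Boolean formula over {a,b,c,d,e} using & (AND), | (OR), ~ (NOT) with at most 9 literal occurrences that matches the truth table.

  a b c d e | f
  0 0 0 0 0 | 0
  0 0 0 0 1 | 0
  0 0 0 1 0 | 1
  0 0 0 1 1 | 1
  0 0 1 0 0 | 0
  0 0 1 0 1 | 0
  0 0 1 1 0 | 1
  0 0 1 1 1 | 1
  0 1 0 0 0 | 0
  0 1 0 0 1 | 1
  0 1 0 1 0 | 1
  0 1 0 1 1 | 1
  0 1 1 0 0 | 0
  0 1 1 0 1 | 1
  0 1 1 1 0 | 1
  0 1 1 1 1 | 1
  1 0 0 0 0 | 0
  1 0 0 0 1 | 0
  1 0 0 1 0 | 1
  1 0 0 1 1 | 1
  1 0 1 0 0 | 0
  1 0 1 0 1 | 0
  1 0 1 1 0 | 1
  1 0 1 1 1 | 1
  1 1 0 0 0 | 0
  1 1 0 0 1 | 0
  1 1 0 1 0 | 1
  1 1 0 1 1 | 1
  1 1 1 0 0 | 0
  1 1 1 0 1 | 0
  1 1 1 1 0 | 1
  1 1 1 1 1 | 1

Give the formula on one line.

((((e | c) & (~a & b)) & ((~d & e) & b)) | d)

  (e | c) = 01011111010111110101111101011111
  ~a = 11111111111111110000000000000000
  (~a & b) = 00000000111111110000000000000000
  ((e | c) & (~a & b)) = 00000000010111110000000000000000
  ~d = 11001100110011001100110011001100
  (~d & e) = 01000100010001000100010001000100
  ((~d & e) & b) = 00000000010001000000000001000100
  (((e | c) & (~a & b)) & ((~d & e) & b)) = 00000000010001000000000000000000
  ((((e | c) & (~a & b)) & ((~d & e) & b)) | d) = 00110011011101110011001100110011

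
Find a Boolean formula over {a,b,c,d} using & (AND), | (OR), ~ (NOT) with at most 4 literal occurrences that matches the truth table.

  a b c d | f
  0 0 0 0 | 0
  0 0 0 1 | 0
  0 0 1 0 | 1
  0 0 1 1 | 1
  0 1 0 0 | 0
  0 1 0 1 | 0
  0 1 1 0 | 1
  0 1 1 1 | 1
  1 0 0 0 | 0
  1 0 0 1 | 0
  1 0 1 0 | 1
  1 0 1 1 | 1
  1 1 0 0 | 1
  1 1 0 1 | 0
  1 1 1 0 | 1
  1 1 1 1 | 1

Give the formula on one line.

  ~d = 1010101010101010
  (b & a) = 0000000000001111
  (~d & (b & a)) = 0000000000001010
  ((~d & (b & a)) | c) = 0011001100111011

((~d & (b & a)) | c)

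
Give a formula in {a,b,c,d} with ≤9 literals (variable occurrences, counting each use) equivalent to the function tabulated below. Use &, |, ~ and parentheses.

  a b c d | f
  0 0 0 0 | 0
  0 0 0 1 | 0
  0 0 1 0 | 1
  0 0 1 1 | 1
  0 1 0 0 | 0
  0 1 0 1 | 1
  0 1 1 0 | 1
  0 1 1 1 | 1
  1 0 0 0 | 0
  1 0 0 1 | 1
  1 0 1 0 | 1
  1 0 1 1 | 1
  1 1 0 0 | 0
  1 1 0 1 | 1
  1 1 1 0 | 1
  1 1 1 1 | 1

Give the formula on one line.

((d & b) | (c | (a & (d | ~a))))

  (d & b) = 0000010100000101
  ~a = 1111111100000000
  (d | ~a) = 1111111101010101
  (a & (d | ~a)) = 0000000001010101
  (c | (a & (d | ~a))) = 0011001101110111
  ((d & b) | (c | (a & (d | ~a)))) = 0011011101110111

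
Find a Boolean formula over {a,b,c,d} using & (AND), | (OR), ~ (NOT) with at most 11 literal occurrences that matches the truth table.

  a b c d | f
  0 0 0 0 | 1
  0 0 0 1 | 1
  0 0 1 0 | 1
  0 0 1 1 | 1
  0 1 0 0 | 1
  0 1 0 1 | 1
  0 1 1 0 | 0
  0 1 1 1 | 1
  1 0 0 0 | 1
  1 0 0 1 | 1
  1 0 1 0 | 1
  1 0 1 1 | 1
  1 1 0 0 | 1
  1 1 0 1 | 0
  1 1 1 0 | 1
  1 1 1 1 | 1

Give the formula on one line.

((~b | ((~d & ~c) | (~a & d))) | ((c & b) & a))

  ~b = 1111000011110000
  ~d = 1010101010101010
  ~c = 1100110011001100
  (~d & ~c) = 1000100010001000
  ~a = 1111111100000000
  (~a & d) = 0101010100000000
  ((~d & ~c) | (~a & d)) = 1101110110001000
  (~b | ((~d & ~c) | (~a & d))) = 1111110111111000
  (c & b) = 0000001100000011
  ((c & b) & a) = 0000000000000011
  ((~b | ((~d & ~c) | (~a & d))) | ((c & b) & a)) = 1111110111111011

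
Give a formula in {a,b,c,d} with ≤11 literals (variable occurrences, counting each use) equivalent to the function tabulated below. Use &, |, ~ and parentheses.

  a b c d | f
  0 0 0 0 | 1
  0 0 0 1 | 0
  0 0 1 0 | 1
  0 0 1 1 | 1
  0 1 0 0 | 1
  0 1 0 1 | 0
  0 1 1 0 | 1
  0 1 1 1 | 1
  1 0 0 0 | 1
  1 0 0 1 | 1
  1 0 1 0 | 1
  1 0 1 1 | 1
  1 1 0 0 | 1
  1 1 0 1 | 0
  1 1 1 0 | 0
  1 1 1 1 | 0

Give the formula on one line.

(((~b & a) | (~a & c)) | ((~c | (~a | ~b)) & ~d))

  ~b = 1111000011110000
  (~b & a) = 0000000011110000
  ~a = 1111111100000000
  (~a & c) = 0011001100000000
  ((~b & a) | (~a & c)) = 0011001111110000
  ~c = 1100110011001100
  (~a | ~b) = 1111111111110000
  (~c | (~a | ~b)) = 1111111111111100
  ~d = 1010101010101010
  ((~c | (~a | ~b)) & ~d) = 1010101010101000
  (((~b & a) | (~a & c)) | ((~c | (~a | ~b)) & ~d)) = 1011101111111000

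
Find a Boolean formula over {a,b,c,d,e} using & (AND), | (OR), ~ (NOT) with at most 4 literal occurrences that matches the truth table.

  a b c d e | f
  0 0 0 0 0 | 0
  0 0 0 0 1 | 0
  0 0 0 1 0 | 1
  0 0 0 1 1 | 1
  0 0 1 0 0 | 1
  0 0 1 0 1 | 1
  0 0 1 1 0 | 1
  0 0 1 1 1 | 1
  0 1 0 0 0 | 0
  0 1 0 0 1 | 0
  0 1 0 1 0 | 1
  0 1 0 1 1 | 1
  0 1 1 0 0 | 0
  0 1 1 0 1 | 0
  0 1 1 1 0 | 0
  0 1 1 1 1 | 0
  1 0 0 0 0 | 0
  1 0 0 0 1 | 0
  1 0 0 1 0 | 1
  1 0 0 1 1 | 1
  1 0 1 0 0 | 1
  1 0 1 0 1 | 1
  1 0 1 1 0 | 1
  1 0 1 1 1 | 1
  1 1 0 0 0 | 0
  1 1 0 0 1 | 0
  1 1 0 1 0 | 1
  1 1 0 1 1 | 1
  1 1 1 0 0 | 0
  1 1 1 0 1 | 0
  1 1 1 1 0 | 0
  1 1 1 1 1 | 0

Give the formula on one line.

((d & ~c) | (~b & c))

  ~c = 11110000111100001111000011110000
  (d & ~c) = 00110000001100000011000000110000
  ~b = 11111111000000001111111100000000
  (~b & c) = 00001111000000000000111100000000
  ((d & ~c) | (~b & c)) = 00111111001100000011111100110000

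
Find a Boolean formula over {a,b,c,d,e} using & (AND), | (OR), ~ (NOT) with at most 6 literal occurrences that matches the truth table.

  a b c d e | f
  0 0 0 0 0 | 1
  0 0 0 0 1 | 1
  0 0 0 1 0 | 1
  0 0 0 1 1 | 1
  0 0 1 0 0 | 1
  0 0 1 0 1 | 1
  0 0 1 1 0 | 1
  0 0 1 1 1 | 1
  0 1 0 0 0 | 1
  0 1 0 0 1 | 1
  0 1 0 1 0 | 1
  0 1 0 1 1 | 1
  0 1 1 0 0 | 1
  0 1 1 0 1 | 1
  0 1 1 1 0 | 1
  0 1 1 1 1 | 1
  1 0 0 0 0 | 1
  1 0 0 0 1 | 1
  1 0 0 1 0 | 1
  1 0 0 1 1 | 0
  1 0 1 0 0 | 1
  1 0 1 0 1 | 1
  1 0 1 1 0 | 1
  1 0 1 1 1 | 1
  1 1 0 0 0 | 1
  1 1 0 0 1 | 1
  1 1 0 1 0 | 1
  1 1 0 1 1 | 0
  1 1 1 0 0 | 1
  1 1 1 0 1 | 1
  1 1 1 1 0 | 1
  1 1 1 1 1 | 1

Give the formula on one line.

(((~e | ~d) | ~a) | c)

  ~e = 10101010101010101010101010101010
  ~d = 11001100110011001100110011001100
  (~e | ~d) = 11101110111011101110111011101110
  ~a = 11111111111111110000000000000000
  ((~e | ~d) | ~a) = 11111111111111111110111011101110
  (((~e | ~d) | ~a) | c) = 11111111111111111110111111101111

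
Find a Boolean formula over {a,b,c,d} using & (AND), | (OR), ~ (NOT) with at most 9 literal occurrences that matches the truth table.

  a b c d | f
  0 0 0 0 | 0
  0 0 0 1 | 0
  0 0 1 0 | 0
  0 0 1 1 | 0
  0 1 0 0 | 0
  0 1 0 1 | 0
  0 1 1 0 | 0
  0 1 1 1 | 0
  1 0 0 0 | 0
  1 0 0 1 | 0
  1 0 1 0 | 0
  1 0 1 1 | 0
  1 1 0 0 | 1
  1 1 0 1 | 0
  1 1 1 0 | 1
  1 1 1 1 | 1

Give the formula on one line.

  ~d = 1010101010101010
  (~d | c) = 1011101110111011
  (c | a) = 0011001111111111
  (b & (c | a)) = 0000001100001111
  ((~d | c) & (b & (c | a))) = 0000001100001011
  (((~d | c) & (b & (c | a))) & ~d) = 0000001000001010
  (c | (((~d | c) & (b & (c | a))) & ~d)) = 0011001100111011
  ((c | (((~d | c) & (b & (c | a))) & ~d)) & a) = 0000000000111011
  (((c | (((~d | c) & (b & (c | a))) & ~d)) & a) & b) = 0000000000001011

(((c | (((~d | c) & (b & (c | a))) & ~d)) & a) & b)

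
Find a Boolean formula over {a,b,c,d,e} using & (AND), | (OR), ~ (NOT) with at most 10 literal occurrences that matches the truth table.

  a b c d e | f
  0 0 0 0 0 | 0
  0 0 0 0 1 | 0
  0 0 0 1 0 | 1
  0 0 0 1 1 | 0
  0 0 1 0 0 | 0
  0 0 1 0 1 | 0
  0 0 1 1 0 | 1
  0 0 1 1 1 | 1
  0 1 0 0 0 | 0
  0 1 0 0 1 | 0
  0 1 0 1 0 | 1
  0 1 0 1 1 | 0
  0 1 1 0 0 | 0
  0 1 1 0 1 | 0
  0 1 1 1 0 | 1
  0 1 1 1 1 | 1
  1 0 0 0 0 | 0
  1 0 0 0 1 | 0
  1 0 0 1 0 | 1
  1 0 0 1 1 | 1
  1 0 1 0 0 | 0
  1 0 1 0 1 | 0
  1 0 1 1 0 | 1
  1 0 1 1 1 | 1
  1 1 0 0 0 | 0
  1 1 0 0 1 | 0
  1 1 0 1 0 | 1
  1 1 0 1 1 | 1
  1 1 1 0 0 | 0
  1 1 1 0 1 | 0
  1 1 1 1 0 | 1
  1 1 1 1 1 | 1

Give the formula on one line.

  ~d = 11001100110011001100110011001100
  ~b = 11111111000000001111111100000000
  ~c = 11110000111100001111000011110000
  (~b | ~c) = 11111111111100001111111111110000
  (e & a) = 00000000000000000101010101010101
  ((~b | ~c) & (e & a)) = 00000000000000000101010101010000
  (c | ((~b | ~c) & (e & a))) = 00001111000011110101111101011111
  ~e = 10101010101010101010101010101010
  ((c | ((~b | ~c) & (e & a))) | ~e) = 10101111101011111111111111111111
  (~d | ((c | ((~b | ~c) & (e & a))) | ~e)) = 11101111111011111111111111111111
  (d & (~d | ((c | ((~b | ~c) & (e & a))) | ~e))) = 00100011001000110011001100110011

(d & (~d | ((c | ((~b | ~c) & (e & a))) | ~e)))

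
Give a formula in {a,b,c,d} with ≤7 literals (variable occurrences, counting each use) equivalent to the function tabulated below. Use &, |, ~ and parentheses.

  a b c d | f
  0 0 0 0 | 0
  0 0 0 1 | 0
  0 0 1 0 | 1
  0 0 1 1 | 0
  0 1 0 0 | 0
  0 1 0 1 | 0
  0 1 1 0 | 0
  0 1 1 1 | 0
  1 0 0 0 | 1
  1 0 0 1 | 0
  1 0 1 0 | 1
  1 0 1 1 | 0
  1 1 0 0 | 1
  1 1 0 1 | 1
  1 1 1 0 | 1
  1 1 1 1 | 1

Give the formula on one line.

  ~b = 1111000011110000
  (c & ~b) = 0011000000110000
  ((c & ~b) | a) = 0011000011111111
  ~c = 1100110011001100
  (a | ~c) = 1100110011111111
  (b & (a | ~c)) = 0000110000001111
  ~d = 1010101010101010
  ((b & (a | ~c)) | ~d) = 1010111010101111
  (((c & ~b) | a) & ((b & (a | ~c)) | ~d)) = 0010000010101111

(((c & ~b) | a) & ((b & (a | ~c)) | ~d))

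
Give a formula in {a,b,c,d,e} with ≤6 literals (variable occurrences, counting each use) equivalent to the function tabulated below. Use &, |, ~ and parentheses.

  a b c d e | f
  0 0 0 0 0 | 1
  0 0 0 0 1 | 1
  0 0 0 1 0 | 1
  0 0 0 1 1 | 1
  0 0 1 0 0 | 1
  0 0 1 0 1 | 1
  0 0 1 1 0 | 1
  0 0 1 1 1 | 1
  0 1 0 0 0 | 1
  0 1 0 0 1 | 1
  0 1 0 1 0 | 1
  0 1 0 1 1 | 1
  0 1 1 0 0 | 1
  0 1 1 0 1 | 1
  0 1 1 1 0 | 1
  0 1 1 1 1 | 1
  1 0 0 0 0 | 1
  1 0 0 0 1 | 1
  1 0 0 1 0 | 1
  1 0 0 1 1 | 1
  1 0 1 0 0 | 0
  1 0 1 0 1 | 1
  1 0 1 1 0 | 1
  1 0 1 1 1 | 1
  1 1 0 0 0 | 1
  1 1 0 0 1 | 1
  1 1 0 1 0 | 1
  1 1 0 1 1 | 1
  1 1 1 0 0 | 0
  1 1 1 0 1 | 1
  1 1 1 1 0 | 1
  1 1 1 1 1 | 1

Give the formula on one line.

  ~d = 11001100110011001100110011001100
  (~d & e) = 01000100010001000100010001000100
  ~a = 11111111111111110000000000000000
  (c & ~a) = 00001111000011110000000000000000
  ((~d & e) | (c & ~a)) = 01001111010011110100010001000100
  ~c = 11110000111100001111000011110000
  (((~d & e) | (c & ~a)) | ~c) = 11111111111111111111010011110100
  ((((~d & e) | (c & ~a)) | ~c) | d) = 11111111111111111111011111110111

((((~d & e) | (c & ~a)) | ~c) | d)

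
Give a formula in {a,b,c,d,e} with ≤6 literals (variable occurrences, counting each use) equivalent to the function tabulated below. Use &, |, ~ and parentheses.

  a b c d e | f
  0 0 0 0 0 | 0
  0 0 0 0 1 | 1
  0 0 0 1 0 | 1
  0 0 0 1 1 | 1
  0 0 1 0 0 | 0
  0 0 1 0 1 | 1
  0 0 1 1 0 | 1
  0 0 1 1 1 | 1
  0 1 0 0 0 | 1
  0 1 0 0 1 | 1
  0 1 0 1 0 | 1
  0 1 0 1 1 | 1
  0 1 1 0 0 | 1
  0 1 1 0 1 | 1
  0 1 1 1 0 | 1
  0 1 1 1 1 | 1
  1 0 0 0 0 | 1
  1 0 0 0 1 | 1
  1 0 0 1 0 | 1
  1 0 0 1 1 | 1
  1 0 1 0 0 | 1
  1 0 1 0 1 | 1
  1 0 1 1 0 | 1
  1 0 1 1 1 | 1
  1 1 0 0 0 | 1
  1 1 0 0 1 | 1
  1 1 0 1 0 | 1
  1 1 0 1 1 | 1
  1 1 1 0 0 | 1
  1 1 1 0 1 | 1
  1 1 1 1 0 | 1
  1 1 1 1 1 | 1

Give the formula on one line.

  (b | a) = 00000000111111111111111111111111
  (d | (b | a)) = 00110011111111111111111111111111
  (e | (d | (b | a))) = 01110111111111111111111111111111

(e | (d | (b | a)))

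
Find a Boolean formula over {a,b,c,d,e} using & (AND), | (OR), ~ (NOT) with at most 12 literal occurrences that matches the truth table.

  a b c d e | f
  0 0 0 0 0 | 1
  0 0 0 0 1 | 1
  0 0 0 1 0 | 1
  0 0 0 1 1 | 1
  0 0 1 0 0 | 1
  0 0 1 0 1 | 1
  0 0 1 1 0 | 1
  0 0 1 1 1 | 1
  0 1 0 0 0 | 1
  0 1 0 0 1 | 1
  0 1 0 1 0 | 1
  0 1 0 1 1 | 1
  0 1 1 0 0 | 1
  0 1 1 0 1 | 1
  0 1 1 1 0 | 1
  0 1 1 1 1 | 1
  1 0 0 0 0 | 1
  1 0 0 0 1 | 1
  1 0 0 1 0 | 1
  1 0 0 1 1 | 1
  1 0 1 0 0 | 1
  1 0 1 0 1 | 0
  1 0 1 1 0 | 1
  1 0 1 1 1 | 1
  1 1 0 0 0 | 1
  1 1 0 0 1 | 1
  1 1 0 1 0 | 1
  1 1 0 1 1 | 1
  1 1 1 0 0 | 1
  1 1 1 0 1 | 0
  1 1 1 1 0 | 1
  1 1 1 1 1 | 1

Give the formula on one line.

  ~a = 11111111111111110000000000000000
  ~d = 11001100110011001100110011001100
  (a | ~d) = 11001100110011001111111111111111
  (~a & (a | ~d)) = 11001100110011000000000000000000
  (e & d) = 00010001000100010001000100010001
  ~c = 11110000111100001111000011110000
  ((e & d) | ~c) = 11110001111100011111000111110001
  ((~a & (a | ~d)) | ((e & d) | ~c)) = 11111101111111011111000111110001
  ~e = 10101010101010101010101010101010
  ((e & d) | ~e) = 10111011101110111011101110111011
  (((~a & (a | ~d)) | ((e & d) | ~c)) | ((e & d) | ~e)) = 11111111111111111111101111111011

(((~a & (a | ~d)) | ((e & d) | ~c)) | ((e & d) | ~e))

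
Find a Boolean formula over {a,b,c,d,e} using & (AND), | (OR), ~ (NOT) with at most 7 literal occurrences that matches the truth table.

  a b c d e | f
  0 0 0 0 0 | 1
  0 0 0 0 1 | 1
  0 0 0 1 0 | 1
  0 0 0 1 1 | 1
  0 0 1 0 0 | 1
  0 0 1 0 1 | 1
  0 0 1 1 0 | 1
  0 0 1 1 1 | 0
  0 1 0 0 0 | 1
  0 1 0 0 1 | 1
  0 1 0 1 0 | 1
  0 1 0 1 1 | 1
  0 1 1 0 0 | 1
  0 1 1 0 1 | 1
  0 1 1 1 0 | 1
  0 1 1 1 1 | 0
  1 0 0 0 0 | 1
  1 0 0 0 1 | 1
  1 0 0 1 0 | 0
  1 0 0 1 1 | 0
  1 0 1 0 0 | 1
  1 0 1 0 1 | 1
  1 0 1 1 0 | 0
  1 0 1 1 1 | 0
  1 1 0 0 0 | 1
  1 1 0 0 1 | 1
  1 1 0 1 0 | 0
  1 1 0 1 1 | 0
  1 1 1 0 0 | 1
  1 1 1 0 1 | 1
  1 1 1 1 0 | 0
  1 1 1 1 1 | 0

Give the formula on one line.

(((~e | (~c & d)) & ~a) | ~d)

  ~e = 10101010101010101010101010101010
  ~c = 11110000111100001111000011110000
  (~c & d) = 00110000001100000011000000110000
  (~e | (~c & d)) = 10111010101110101011101010111010
  ~a = 11111111111111110000000000000000
  ((~e | (~c & d)) & ~a) = 10111010101110100000000000000000
  ~d = 11001100110011001100110011001100
  (((~e | (~c & d)) & ~a) | ~d) = 11111110111111101100110011001100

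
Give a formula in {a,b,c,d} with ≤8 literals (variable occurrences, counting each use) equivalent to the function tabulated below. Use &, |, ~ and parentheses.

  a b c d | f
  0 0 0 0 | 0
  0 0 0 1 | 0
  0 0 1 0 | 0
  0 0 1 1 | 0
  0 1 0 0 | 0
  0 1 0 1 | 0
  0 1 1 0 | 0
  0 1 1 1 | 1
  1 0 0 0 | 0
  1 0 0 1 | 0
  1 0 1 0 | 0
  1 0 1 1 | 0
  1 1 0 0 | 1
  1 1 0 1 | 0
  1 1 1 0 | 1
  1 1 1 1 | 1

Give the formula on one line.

  ~d = 1010101010101010
  (~d | c) = 1011101110111011
  (b & (~d | c)) = 0000101100001011
  ~b = 1111000011110000
  (~b | ~d) = 1111101011111010
  ((~b | ~d) | c) = 1111101111111011
  (a | d) = 0101010111111111
  (((~b | ~d) | c) & (a | d)) = 0101000111111011
  ((b & (~d | c)) & (((~b | ~d) | c) & (a | d))) = 0000000100001011

((b & (~d | c)) & (((~b | ~d) | c) & (a | d)))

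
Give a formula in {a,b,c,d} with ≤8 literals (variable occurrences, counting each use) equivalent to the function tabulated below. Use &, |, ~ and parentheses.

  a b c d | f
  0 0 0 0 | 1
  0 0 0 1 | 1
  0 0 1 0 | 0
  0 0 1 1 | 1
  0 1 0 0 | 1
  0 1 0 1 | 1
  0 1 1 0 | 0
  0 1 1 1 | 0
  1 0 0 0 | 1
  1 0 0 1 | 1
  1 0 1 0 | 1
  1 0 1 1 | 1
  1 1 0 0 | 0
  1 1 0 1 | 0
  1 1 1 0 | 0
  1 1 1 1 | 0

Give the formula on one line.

  ~a = 1111111100000000
  ~b = 1111000011110000
  (~b & d) = 0101000001010000
  (~a & (~b & d)) = 0101000000000000
  ~c = 1100110011001100
  (~c & ~a) = 1100110000000000
  ((~a & (~b & d)) | (~c & ~a)) = 1101110000000000
  (~b | ~a) = 1111111111110000
  ((~b | ~a) & a) = 0000000011110000
  (((~a & (~b & d)) | (~c & ~a)) | ((~b | ~a) & a)) = 1101110011110000

(((~a & (~b & d)) | (~c & ~a)) | ((~b | ~a) & a))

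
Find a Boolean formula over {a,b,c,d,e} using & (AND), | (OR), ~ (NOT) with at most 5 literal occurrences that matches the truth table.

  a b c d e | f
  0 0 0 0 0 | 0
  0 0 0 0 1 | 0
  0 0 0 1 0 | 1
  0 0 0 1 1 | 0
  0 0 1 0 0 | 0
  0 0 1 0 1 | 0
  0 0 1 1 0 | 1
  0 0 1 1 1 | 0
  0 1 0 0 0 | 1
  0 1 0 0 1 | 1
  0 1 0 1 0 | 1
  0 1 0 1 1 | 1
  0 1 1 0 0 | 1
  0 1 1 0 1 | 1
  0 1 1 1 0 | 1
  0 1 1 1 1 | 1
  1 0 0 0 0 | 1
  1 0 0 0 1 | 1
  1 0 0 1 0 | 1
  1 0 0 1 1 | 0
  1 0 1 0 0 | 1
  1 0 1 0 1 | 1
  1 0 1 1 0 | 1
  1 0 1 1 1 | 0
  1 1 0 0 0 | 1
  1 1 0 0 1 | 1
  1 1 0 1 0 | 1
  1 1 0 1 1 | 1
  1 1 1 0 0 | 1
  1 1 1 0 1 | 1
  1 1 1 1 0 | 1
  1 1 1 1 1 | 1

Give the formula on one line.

(((d & ~e) | b) | (~d & a))

  ~e = 10101010101010101010101010101010
  (d & ~e) = 00100010001000100010001000100010
  ((d & ~e) | b) = 00100010111111110010001011111111
  ~d = 11001100110011001100110011001100
  (~d & a) = 00000000000000001100110011001100
  (((d & ~e) | b) | (~d & a)) = 00100010111111111110111011111111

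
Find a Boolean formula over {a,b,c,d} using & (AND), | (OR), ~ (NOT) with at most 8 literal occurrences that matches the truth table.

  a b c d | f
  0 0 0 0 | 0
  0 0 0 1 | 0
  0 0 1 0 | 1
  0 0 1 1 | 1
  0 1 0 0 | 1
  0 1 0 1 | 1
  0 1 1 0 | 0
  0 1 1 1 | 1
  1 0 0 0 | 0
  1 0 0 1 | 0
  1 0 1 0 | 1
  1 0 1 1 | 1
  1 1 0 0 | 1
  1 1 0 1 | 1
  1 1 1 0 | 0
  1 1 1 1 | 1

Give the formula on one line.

  (c | b) = 0011111100111111
  (b | c) = 0011111100111111
  (d | (b | c)) = 0111111101111111
  ~c = 1100110011001100
  ((d | (b | c)) & ~c) = 0100110001001100
  ~b = 1111000011110000
  (~b | d) = 1111010111110101
  (((d | (b | c)) & ~c) | (~b | d)) = 1111110111111101
  ((c | b) & (((d | (b | c)) & ~c) | (~b | d))) = 0011110100111101

((c | b) & (((d | (b | c)) & ~c) | (~b | d)))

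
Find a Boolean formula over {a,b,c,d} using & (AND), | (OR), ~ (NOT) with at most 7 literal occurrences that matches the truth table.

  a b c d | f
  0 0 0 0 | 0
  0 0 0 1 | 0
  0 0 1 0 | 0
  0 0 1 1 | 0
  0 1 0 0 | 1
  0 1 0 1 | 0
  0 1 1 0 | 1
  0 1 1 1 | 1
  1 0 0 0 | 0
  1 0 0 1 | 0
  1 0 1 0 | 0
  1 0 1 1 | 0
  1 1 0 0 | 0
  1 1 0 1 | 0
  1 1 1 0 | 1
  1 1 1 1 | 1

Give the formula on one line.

  ~a = 1111111100000000
  (~a & b) = 0000111100000000
  ~d = 1010101010101010
  (~d & b) = 0000101000001010
  ((~d & b) | c) = 0011101100111011
  ((~a & b) & ((~d & b) | c)) = 0000101100000000
  (b & c) = 0000001100000011
  (((~a & b) & ((~d & b) | c)) | (b & c)) = 0000101100000011

(((~a & b) & ((~d & b) | c)) | (b & c))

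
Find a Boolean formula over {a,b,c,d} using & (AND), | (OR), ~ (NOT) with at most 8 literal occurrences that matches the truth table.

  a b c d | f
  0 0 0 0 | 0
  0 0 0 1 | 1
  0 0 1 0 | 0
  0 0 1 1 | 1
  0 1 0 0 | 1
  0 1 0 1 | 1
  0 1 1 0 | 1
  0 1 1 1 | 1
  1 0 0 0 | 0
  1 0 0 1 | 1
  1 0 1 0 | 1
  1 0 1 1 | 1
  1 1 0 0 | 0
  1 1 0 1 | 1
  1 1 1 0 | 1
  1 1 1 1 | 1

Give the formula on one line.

(((b | d) & (~b | ~a)) | (d | (c & a)))

  (b | d) = 0101111101011111
  ~b = 1111000011110000
  ~a = 1111111100000000
  (~b | ~a) = 1111111111110000
  ((b | d) & (~b | ~a)) = 0101111101010000
  (c & a) = 0000000000110011
  (d | (c & a)) = 0101010101110111
  (((b | d) & (~b | ~a)) | (d | (c & a))) = 0101111101110111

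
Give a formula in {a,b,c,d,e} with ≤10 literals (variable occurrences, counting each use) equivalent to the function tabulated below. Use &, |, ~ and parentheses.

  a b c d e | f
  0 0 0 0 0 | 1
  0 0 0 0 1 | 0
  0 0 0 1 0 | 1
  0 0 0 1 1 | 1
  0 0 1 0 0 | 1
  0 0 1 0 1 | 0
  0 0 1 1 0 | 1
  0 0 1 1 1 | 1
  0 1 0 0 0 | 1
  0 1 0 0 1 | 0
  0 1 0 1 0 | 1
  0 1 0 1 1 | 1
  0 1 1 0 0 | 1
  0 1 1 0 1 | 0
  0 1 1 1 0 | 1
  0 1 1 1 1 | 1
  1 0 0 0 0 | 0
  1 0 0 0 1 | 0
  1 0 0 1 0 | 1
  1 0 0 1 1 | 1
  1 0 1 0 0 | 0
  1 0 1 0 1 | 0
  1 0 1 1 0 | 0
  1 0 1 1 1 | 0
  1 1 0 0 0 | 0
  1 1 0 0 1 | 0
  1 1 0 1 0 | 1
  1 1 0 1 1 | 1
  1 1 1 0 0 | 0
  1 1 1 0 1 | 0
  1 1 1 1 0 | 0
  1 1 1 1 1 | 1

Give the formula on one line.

  ~c = 11110000111100001111000011110000
  (~c & d) = 00110000001100000011000000110000
  ~a = 11111111111111110000000000000000
  ((~c & d) | ~a) = 11111111111111110011000000110000
  (b | ~c) = 11110000111111111111000011111111
  ((b | ~c) & e) = 01010000010101010101000001010101
  (((~c & d) | ~a) | ((b | ~c) & e)) = 11111111111111110111000001110101
  ~e = 10101010101010101010101010101010
  (d | ~e) = 10111011101110111011101110111011
  ((((~c & d) | ~a) | ((b | ~c) & e)) & (d | ~e)) = 10111011101110110011000000110001

((((~c & d) | ~a) | ((b | ~c) & e)) & (d | ~e))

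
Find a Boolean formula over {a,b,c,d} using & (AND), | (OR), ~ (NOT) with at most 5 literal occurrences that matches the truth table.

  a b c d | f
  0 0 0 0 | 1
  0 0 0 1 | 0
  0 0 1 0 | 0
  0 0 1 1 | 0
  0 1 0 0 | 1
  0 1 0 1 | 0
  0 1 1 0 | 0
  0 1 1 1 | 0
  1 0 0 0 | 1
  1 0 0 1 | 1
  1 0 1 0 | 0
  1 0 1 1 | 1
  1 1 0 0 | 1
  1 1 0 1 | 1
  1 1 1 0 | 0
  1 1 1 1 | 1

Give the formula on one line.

  ~d = 1010101010101010
  ~c = 1100110011001100
  (~d & ~c) = 1000100010001000
  (a & d) = 0000000001010101
  ((~d & ~c) | (a & d)) = 1000100011011101

((~d & ~c) | (a & d))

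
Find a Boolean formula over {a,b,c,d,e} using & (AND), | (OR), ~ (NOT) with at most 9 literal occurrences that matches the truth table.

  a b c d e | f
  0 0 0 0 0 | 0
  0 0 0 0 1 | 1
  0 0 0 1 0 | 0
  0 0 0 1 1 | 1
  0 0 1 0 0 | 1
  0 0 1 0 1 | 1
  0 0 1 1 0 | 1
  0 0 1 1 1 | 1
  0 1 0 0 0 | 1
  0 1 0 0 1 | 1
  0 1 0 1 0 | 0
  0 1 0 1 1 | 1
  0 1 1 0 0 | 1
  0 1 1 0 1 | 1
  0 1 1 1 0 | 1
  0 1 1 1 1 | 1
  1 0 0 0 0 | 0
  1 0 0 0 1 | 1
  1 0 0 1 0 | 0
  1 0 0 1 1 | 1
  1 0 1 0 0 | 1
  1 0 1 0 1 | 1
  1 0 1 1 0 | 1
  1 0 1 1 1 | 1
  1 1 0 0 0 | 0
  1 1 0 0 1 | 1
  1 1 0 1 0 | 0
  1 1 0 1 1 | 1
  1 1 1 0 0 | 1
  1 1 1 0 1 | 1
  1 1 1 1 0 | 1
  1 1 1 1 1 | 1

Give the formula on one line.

(c | ((((~d & (e | (b | d))) & ~a) & ~c) | e))

  ~d = 11001100110011001100110011001100
  (b | d) = 00110011111111110011001111111111
  (e | (b | d)) = 01110111111111110111011111111111
  (~d & (e | (b | d))) = 01000100110011000100010011001100
  ~a = 11111111111111110000000000000000
  ((~d & (e | (b | d))) & ~a) = 01000100110011000000000000000000
  ~c = 11110000111100001111000011110000
  (((~d & (e | (b | d))) & ~a) & ~c) = 01000000110000000000000000000000
  ((((~d & (e | (b | d))) & ~a) & ~c) | e) = 01010101110101010101010101010101
  (c | ((((~d & (e | (b | d))) & ~a) & ~c) | e)) = 01011111110111110101111101011111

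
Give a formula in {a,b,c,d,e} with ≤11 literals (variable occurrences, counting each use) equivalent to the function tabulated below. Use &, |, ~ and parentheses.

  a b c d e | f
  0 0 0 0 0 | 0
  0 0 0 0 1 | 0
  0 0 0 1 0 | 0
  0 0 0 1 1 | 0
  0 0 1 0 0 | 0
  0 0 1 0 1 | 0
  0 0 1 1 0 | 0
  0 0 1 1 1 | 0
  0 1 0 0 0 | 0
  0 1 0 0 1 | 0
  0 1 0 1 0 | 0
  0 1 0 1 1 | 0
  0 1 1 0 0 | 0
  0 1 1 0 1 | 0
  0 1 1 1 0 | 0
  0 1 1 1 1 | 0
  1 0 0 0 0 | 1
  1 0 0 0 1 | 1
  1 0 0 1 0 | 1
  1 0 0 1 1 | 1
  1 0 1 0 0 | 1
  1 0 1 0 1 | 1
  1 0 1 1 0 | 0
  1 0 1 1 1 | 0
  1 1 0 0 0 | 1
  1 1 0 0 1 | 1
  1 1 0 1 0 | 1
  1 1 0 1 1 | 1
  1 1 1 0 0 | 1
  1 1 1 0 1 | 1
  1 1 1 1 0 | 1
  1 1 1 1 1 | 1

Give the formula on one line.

(a & (((((d & b) | (a & ~d)) | b) & c) | (~c & a)))

  (d & b) = 00000000001100110000000000110011
  ~d = 11001100110011001100110011001100
  (a & ~d) = 00000000000000001100110011001100
  ((d & b) | (a & ~d)) = 00000000001100111100110011111111
  (((d & b) | (a & ~d)) | b) = 00000000111111111100110011111111
  ((((d & b) | (a & ~d)) | b) & c) = 00000000000011110000110000001111
  ~c = 11110000111100001111000011110000
  (~c & a) = 00000000000000001111000011110000
  (((((d & b) | (a & ~d)) | b) & c) | (~c & a)) = 00000000000011111111110011111111
  (a & (((((d & b) | (a & ~d)) | b) & c) | (~c & a))) = 00000000000000001111110011111111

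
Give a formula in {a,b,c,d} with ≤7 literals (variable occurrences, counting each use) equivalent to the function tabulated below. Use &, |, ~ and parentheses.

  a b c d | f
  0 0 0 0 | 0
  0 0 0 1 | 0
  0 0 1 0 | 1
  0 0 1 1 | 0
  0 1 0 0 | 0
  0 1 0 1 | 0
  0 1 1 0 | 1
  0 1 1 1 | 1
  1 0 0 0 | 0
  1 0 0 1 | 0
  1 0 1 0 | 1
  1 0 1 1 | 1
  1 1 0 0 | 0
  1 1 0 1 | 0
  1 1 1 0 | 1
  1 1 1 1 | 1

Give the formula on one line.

  ~d = 1010101010101010
  (a | b) = 0000111111111111
  (~d | (a | b)) = 1010111111111111
  (c & (~d | (a | b))) = 0010001100110011

(c & (~d | (a | b)))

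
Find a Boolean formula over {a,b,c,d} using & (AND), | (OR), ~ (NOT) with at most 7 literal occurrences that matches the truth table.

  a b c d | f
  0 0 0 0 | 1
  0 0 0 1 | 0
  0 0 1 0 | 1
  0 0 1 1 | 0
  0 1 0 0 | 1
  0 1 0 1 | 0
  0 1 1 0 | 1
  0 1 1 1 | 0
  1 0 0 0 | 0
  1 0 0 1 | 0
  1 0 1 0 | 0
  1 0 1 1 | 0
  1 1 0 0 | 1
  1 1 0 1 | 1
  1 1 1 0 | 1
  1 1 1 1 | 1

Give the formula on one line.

((a & b) | ((~a | d) & ~d))

  (a & b) = 0000000000001111
  ~a = 1111111100000000
  (~a | d) = 1111111101010101
  ~d = 1010101010101010
  ((~a | d) & ~d) = 1010101000000000
  ((a & b) | ((~a | d) & ~d)) = 1010101000001111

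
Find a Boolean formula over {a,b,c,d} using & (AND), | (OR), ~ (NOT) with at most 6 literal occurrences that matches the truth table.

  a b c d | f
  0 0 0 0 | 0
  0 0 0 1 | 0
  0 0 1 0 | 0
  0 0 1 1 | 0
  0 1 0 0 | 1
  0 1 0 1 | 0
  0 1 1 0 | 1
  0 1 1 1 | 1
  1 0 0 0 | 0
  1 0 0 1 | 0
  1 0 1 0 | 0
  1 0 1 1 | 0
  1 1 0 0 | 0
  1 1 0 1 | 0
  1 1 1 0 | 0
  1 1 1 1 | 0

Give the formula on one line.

  ~a = 1111111100000000
  ~d = 1010101010101010
  (~d | c) = 1011101110111011
  (~a & (~d | c)) = 1011101100000000
  (b & (~a & (~d | c))) = 0000101100000000

(b & (~a & (~d | c)))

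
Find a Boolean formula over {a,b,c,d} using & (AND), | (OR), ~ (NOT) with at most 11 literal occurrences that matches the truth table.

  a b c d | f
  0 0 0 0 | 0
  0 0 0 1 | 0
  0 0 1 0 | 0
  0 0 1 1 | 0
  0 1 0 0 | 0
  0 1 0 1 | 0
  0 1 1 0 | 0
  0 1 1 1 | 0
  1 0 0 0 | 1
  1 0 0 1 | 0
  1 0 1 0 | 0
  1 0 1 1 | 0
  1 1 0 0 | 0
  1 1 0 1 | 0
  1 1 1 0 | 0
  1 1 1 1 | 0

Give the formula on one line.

(((~d & ~b) | (c & b)) & (~c & (a | (c & ~b))))

  ~d = 1010101010101010
  ~b = 1111000011110000
  (~d & ~b) = 1010000010100000
  (c & b) = 0000001100000011
  ((~d & ~b) | (c & b)) = 1010001110100011
  ~c = 1100110011001100
  (c & ~b) = 0011000000110000
  (a | (c & ~b)) = 0011000011111111
  (~c & (a | (c & ~b))) = 0000000011001100
  (((~d & ~b) | (c & b)) & (~c & (a | (c & ~b)))) = 0000000010000000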